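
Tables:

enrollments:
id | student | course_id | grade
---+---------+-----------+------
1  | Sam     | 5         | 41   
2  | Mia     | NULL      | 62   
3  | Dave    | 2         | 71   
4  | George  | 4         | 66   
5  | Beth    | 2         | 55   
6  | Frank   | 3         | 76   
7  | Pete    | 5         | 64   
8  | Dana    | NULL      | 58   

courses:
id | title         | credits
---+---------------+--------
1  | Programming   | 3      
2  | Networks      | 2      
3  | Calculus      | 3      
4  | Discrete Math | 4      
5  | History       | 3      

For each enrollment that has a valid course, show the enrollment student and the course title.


INNER JOIN keeps only enrollments rows whose course_id matches an id in courses. Walk through each enrollment:
  - enrollment 1 (Sam): course_id=5 -> matches History
  - enrollment 2 (Mia): course_id=NULL, no match -> dropped
  - enrollment 3 (Dave): course_id=2 -> matches Networks
  - enrollment 4 (George): course_id=4 -> matches Discrete Math
  - enrollment 5 (Beth): course_id=2 -> matches Networks
  - enrollment 6 (Frank): course_id=3 -> matches Calculus
  - enrollment 7 (Pete): course_id=5 -> matches History
  - enrollment 8 (Dana): course_id=NULL, no match -> dropped
So 2 of 8 rows are dropped.

SQL:
SELECT a.student, b.title AS course
FROM enrollments a
INNER JOIN courses b ON a.course_id = b.id

Result:
student | course       
--------+--------------
Sam     | History      
Dave    | Networks     
George  | Discrete Math
Beth    | Networks     
Frank   | Calculus     
Pete    | History      


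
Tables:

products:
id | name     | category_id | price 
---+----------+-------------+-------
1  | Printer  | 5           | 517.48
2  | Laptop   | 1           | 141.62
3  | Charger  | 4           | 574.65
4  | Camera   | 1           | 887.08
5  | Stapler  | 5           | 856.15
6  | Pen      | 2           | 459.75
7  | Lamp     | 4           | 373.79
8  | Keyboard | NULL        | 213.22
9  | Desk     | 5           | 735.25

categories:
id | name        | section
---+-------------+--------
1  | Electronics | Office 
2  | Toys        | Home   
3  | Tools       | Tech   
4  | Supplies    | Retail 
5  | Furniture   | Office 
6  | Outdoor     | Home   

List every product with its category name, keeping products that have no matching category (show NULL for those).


LEFT JOIN keeps every row from products (the left table); where category_id has no match in categories, the category columns become NULL. Walk through each product:
  - product 1 (Printer): category_id=5 -> matches Furniture
  - product 2 (Laptop): category_id=1 -> matches Electronics
  - product 3 (Charger): category_id=4 -> matches Supplies
  - product 4 (Camera): category_id=1 -> matches Electronics
  - product 5 (Stapler): category_id=5 -> matches Furniture
  - product 6 (Pen): category_id=2 -> matches Toys
  - product 7 (Lamp): category_id=4 -> matches Supplies
  - product 8 (Keyboard): category_id=NULL, no match -> kept with NULL
  - product 9 (Desk): category_id=5 -> matches Furniture
All 9 rows appear; 1 has NULL category.

SQL:
SELECT a.name, b.name AS category
FROM products a
LEFT JOIN categories b ON a.category_id = b.id

Result:
name     | category   
---------+------------
Printer  | Furniture  
Laptop   | Electronics
Charger  | Supplies   
Camera   | Electronics
Stapler  | Furniture  
Pen      | Toys       
Lamp     | Supplies   
Keyboard | NULL       
Desk     | Furniture  


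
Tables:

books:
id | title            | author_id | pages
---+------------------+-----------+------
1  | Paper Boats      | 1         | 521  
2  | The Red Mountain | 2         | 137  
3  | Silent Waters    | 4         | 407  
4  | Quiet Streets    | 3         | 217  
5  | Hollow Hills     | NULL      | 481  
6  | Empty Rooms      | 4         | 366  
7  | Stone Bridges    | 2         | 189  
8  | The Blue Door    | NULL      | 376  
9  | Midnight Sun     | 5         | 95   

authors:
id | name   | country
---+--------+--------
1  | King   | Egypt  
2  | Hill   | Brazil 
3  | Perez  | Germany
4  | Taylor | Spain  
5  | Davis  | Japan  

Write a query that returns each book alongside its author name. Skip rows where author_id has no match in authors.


INNER JOIN keeps only books rows whose author_id matches an id in authors. Walk through each book:
  - book 1 (Paper Boats): author_id=1 -> matches King
  - book 2 (The Red Mountain): author_id=2 -> matches Hill
  - book 3 (Silent Waters): author_id=4 -> matches Taylor
  - book 4 (Quiet Streets): author_id=3 -> matches Perez
  - book 5 (Hollow Hills): author_id=NULL, no match -> dropped
  - book 6 (Empty Rooms): author_id=4 -> matches Taylor
  - book 7 (Stone Bridges): author_id=2 -> matches Hill
  - book 8 (The Blue Door): author_id=NULL, no match -> dropped
  - book 9 (Midnight Sun): author_id=5 -> matches Davis
So 2 of 9 rows are dropped.

SQL:
SELECT a.title, b.name AS author
FROM books a
INNER JOIN authors b ON a.author_id = b.id

Result:
title            | author
-----------------+-------
Paper Boats      | King  
The Red Mountain | Hill  
Silent Waters    | Taylor
Quiet Streets    | Perez 
Empty Rooms      | Taylor
Stone Bridges    | Hill  
Midnight Sun     | Davis 


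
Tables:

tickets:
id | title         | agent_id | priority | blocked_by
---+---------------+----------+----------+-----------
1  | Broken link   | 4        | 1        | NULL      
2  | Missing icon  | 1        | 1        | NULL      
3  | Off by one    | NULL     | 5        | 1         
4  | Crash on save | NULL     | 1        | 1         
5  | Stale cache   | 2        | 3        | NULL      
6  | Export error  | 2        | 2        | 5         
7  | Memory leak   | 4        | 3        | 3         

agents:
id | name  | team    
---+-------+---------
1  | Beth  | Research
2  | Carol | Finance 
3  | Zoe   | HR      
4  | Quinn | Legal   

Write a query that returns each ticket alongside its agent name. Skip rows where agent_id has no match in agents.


INNER JOIN keeps only tickets rows whose agent_id matches an id in agents. Walk through each ticket:
  - ticket 1 (Broken link): agent_id=4 -> matches Quinn
  - ticket 2 (Missing icon): agent_id=1 -> matches Beth
  - ticket 3 (Off by one): agent_id=NULL, no match -> dropped
  - ticket 4 (Crash on save): agent_id=NULL, no match -> dropped
  - ticket 5 (Stale cache): agent_id=2 -> matches Carol
  - ticket 6 (Export error): agent_id=2 -> matches Carol
  - ticket 7 (Memory leak): agent_id=4 -> matches Quinn
So 2 of 7 rows are dropped.

SQL:
SELECT a.title, b.name AS agent
FROM tickets a
INNER JOIN agents b ON a.agent_id = b.id

Result:
title        | agent
-------------+------
Broken link  | Quinn
Missing icon | Beth 
Stale cache  | Carol
Export error | Carol
Memory leak  | Quinn


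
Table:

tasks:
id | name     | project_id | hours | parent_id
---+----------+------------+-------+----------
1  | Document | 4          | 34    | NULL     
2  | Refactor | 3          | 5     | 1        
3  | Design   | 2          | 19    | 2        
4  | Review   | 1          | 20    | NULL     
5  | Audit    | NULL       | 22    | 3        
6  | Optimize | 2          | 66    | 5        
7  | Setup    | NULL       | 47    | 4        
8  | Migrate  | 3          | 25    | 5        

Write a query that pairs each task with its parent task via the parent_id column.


This is a self-join: tasks is joined to a second copy of itself, matching each row's parent_id to another row's id. Use LEFT JOIN so rows with parent_id=NULL are kept.
  - task 1 (Document): parent_id=NULL -> NULL
  - task 2 (Refactor): parent_id=1 -> Document
  - task 3 (Design): parent_id=2 -> Refactor
  - task 4 (Review): parent_id=NULL -> NULL
  - task 5 (Audit): parent_id=3 -> Design
  - task 6 (Optimize): parent_id=5 -> Audit
  - task 7 (Setup): parent_id=4 -> Review
  - task 8 (Migrate): parent_id=5 -> Audit

SQL:
SELECT a.name AS item, b.name AS parent
FROM tasks a
LEFT JOIN tasks b ON a.parent_id = b.id

Result:
item     | parent  
---------+---------
Document | NULL    
Refactor | Document
Design   | Refactor
Review   | NULL    
Audit    | Design  
Optimize | Audit   
Setup    | Review  
Migrate  | Audit   


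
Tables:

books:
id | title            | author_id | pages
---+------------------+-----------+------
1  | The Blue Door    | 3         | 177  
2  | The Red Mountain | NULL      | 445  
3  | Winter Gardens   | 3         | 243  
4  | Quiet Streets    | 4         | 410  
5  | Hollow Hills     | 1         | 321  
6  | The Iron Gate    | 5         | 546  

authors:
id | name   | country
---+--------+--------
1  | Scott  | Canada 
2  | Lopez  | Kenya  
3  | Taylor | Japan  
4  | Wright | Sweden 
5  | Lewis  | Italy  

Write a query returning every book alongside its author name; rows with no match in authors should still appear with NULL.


LEFT JOIN keeps every row from books (the left table); where author_id has no match in authors, the author columns become NULL. Walk through each book:
  - book 1 (The Blue Door): author_id=3 -> matches Taylor
  - book 2 (The Red Mountain): author_id=NULL, no match -> kept with NULL
  - book 3 (Winter Gardens): author_id=3 -> matches Taylor
  - book 4 (Quiet Streets): author_id=4 -> matches Wright
  - book 5 (Hollow Hills): author_id=1 -> matches Scott
  - book 6 (The Iron Gate): author_id=5 -> matches Lewis
All 6 rows appear; 1 has NULL author.

SQL:
SELECT a.title, b.name AS author
FROM books a
LEFT JOIN authors b ON a.author_id = b.id

Result:
title            | author
-----------------+-------
The Blue Door    | Taylor
The Red Mountain | NULL  
Winter Gardens   | Taylor
Quiet Streets    | Wright
Hollow Hills     | Scott 
The Iron Gate    | Lewis 


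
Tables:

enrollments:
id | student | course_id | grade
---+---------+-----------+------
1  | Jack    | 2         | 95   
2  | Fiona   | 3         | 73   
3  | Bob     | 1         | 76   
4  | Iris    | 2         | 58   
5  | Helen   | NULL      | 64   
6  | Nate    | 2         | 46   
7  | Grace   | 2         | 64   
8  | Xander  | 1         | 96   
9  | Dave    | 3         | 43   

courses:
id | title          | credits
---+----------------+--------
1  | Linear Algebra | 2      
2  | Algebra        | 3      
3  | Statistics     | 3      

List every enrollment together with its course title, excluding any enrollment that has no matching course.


INNER JOIN keeps only enrollments rows whose course_id matches an id in courses. Walk through each enrollment:
  - enrollment 1 (Jack): course_id=2 -> matches Algebra
  - enrollment 2 (Fiona): course_id=3 -> matches Statistics
  - enrollment 3 (Bob): course_id=1 -> matches Linear Algebra
  - enrollment 4 (Iris): course_id=2 -> matches Algebra
  - enrollment 5 (Helen): course_id=NULL, no match -> dropped
  - enrollment 6 (Nate): course_id=2 -> matches Algebra
  - enrollment 7 (Grace): course_id=2 -> matches Algebra
  - enrollment 8 (Xander): course_id=1 -> matches Linear Algebra
  - enrollment 9 (Dave): course_id=3 -> matches Statistics
So 1 of 9 rows is dropped.

SQL:
SELECT a.student, b.title AS course
FROM enrollments a
INNER JOIN courses b ON a.course_id = b.id

Result:
student | course        
--------+---------------
Jack    | Algebra       
Fiona   | Statistics    
Bob     | Linear Algebra
Iris    | Algebra       
Nate    | Algebra       
Grace   | Algebra       
Xander  | Linear Algebra
Dave    | Statistics    


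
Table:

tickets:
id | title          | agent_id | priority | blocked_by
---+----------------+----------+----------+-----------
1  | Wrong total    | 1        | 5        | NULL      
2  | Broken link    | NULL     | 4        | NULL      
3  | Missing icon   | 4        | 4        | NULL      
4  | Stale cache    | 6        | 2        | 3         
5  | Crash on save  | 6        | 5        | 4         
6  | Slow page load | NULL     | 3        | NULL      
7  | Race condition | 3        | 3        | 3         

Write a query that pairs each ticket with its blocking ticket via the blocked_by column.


This is a self-join: tickets is joined to a second copy of itself, matching each row's blocked_by to another row's id. Use LEFT JOIN so rows with blocked_by=NULL are kept.
  - ticket 1 (Wrong total): blocked_by=NULL -> NULL
  - ticket 2 (Broken link): blocked_by=NULL -> NULL
  - ticket 3 (Missing icon): blocked_by=NULL -> NULL
  - ticket 4 (Stale cache): blocked_by=3 -> Missing icon
  - ticket 5 (Crash on save): blocked_by=4 -> Stale cache
  - ticket 6 (Slow page load): blocked_by=NULL -> NULL
  - ticket 7 (Race condition): blocked_by=3 -> Missing icon

SQL:
SELECT a.title AS item, b.title AS blocked_by
FROM tickets a
LEFT JOIN tickets b ON a.blocked_by = b.id

Result:
item           | blocked_by  
---------------+-------------
Wrong total    | NULL        
Broken link    | NULL        
Missing icon   | NULL        
Stale cache    | Missing icon
Crash on save  | Stale cache 
Slow page load | NULL        
Race condition | Missing icon


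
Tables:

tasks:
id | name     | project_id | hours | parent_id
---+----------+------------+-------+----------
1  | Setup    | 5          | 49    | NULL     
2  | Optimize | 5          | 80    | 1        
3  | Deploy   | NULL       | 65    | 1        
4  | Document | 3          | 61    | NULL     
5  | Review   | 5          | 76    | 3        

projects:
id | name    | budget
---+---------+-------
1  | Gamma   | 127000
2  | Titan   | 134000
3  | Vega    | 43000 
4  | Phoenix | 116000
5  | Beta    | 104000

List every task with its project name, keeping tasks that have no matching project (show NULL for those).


LEFT JOIN keeps every row from tasks (the left table); where project_id has no match in projects, the project columns become NULL. Walk through each task:
  - task 1 (Setup): project_id=5 -> matches Beta
  - task 2 (Optimize): project_id=5 -> matches Beta
  - task 3 (Deploy): project_id=NULL, no match -> kept with NULL
  - task 4 (Document): project_id=3 -> matches Vega
  - task 5 (Review): project_id=5 -> matches Beta
All 5 rows appear; 1 has NULL project.

SQL:
SELECT a.name, b.name AS project
FROM tasks a
LEFT JOIN projects b ON a.project_id = b.id

Result:
name     | project
---------+--------
Setup    | Beta   
Optimize | Beta   
Deploy   | NULL   
Document | Vega   
Review   | Beta   


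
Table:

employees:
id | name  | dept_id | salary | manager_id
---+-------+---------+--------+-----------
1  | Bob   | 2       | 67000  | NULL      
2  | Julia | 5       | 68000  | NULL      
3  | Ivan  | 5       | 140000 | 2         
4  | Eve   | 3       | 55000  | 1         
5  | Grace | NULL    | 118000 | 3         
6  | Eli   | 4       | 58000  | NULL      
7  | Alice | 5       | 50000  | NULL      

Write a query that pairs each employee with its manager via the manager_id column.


This is a self-join: employees is joined to a second copy of itself, matching each row's manager_id to another row's id. Use LEFT JOIN so rows with manager_id=NULL are kept.
  - employee 1 (Bob): manager_id=NULL -> NULL
  - employee 2 (Julia): manager_id=NULL -> NULL
  - employee 3 (Ivan): manager_id=2 -> Julia
  - employee 4 (Eve): manager_id=1 -> Bob
  - employee 5 (Grace): manager_id=3 -> Ivan
  - employee 6 (Eli): manager_id=NULL -> NULL
  - employee 7 (Alice): manager_id=NULL -> NULL

SQL:
SELECT a.name AS item, b.name AS manager
FROM employees a
LEFT JOIN employees b ON a.manager_id = b.id

Result:
item  | manager
------+--------
Bob   | NULL   
Julia | NULL   
Ivan  | Julia  
Eve   | Bob    
Grace | Ivan   
Eli   | NULL   
Alice | NULL   


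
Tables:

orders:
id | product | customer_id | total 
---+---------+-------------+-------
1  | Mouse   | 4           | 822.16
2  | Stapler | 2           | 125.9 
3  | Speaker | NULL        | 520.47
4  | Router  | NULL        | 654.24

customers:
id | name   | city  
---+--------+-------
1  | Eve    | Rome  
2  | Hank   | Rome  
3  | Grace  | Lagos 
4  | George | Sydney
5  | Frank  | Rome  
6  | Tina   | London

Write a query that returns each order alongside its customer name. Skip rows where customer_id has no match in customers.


INNER JOIN keeps only orders rows whose customer_id matches an id in customers. Walk through each order:
  - order 1 (Mouse): customer_id=4 -> matches George
  - order 2 (Stapler): customer_id=2 -> matches Hank
  - order 3 (Speaker): customer_id=NULL, no match -> dropped
  - order 4 (Router): customer_id=NULL, no match -> dropped
So 2 of 4 rows are dropped.

SQL:
SELECT a.product, b.name AS customer
FROM orders a
INNER JOIN customers b ON a.customer_id = b.id

Result:
product | customer
--------+---------
Mouse   | George  
Stapler | Hank    


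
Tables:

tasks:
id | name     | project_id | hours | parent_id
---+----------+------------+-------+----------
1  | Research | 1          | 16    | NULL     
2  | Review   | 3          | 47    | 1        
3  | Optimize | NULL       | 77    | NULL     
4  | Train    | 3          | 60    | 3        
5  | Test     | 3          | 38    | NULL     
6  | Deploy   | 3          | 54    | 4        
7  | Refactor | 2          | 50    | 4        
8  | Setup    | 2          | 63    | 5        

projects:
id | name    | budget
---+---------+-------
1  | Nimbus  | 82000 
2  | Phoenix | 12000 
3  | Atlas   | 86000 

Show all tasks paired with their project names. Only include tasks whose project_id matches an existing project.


INNER JOIN keeps only tasks rows whose project_id matches an id in projects. Walk through each task:
  - task 1 (Research): project_id=1 -> matches Nimbus
  - task 2 (Review): project_id=3 -> matches Atlas
  - task 3 (Optimize): project_id=NULL, no match -> dropped
  - task 4 (Train): project_id=3 -> matches Atlas
  - task 5 (Test): project_id=3 -> matches Atlas
  - task 6 (Deploy): project_id=3 -> matches Atlas
  - task 7 (Refactor): project_id=2 -> matches Phoenix
  - task 8 (Setup): project_id=2 -> matches Phoenix
So 1 of 8 rows is dropped.

SQL:
SELECT a.name, b.name AS project
FROM tasks a
INNER JOIN projects b ON a.project_id = b.id

Result:
name     | project
---------+--------
Research | Nimbus 
Review   | Atlas  
Train    | Atlas  
Test     | Atlas  
Deploy   | Atlas  
Refactor | Phoenix
Setup    | Phoenix


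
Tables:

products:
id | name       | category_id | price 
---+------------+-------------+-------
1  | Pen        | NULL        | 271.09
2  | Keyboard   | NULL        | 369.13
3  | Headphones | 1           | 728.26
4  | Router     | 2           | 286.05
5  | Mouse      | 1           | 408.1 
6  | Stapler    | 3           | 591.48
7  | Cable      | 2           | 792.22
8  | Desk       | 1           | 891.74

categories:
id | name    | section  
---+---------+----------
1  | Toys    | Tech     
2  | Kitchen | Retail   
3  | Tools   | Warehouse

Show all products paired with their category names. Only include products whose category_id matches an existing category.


INNER JOIN keeps only products rows whose category_id matches an id in categories. Walk through each product:
  - product 1 (Pen): category_id=NULL, no match -> dropped
  - product 2 (Keyboard): category_id=NULL, no match -> dropped
  - product 3 (Headphones): category_id=1 -> matches Toys
  - product 4 (Router): category_id=2 -> matches Kitchen
  - product 5 (Mouse): category_id=1 -> matches Toys
  - product 6 (Stapler): category_id=3 -> matches Tools
  - product 7 (Cable): category_id=2 -> matches Kitchen
  - product 8 (Desk): category_id=1 -> matches Toys
So 2 of 8 rows are dropped.

SQL:
SELECT a.name, b.name AS category
FROM products a
INNER JOIN categories b ON a.category_id = b.id

Result:
name       | category
-----------+---------
Headphones | Toys    
Router     | Kitchen 
Mouse      | Toys    
Stapler    | Tools   
Cable      | Kitchen 
Desk       | Toys    


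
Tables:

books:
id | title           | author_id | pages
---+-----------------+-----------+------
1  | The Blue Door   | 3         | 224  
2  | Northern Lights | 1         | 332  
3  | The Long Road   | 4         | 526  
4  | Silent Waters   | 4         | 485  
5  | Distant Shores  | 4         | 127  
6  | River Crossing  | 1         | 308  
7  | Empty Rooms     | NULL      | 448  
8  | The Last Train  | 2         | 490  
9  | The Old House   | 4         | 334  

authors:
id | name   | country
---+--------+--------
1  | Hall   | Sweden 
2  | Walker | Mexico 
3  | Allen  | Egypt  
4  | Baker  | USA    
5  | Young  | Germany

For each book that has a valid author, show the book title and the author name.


INNER JOIN keeps only books rows whose author_id matches an id in authors. Walk through each book:
  - book 1 (The Blue Door): author_id=3 -> matches Allen
  - book 2 (Northern Lights): author_id=1 -> matches Hall
  - book 3 (The Long Road): author_id=4 -> matches Baker
  - book 4 (Silent Waters): author_id=4 -> matches Baker
  - book 5 (Distant Shores): author_id=4 -> matches Baker
  - book 6 (River Crossing): author_id=1 -> matches Hall
  - book 7 (Empty Rooms): author_id=NULL, no match -> dropped
  - book 8 (The Last Train): author_id=2 -> matches Walker
  - book 9 (The Old House): author_id=4 -> matches Baker
So 1 of 9 rows is dropped.

SQL:
SELECT a.title, b.name AS author
FROM books a
INNER JOIN authors b ON a.author_id = b.id

Result:
title           | author
----------------+-------
The Blue Door   | Allen 
Northern Lights | Hall  
The Long Road   | Baker 
Silent Waters   | Baker 
Distant Shores  | Baker 
River Crossing  | Hall  
The Last Train  | Walker
The Old House   | Baker 


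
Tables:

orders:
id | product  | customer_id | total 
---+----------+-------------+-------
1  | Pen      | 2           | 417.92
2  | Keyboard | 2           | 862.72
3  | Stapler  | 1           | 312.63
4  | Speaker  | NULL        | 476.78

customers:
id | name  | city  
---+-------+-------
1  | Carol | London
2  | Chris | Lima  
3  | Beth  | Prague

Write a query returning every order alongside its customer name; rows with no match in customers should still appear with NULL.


LEFT JOIN keeps every row from orders (the left table); where customer_id has no match in customers, the customer columns become NULL. Walk through each order:
  - order 1 (Pen): customer_id=2 -> matches Chris
  - order 2 (Keyboard): customer_id=2 -> matches Chris
  - order 3 (Stapler): customer_id=1 -> matches Carol
  - order 4 (Speaker): customer_id=NULL, no match -> kept with NULL
All 4 rows appear; 1 has NULL customer.

SQL:
SELECT a.product, b.name AS customer
FROM orders a
LEFT JOIN customers b ON a.customer_id = b.id

Result:
product  | customer
---------+---------
Pen      | Chris   
Keyboard | Chris   
Stapler  | Carol   
Speaker  | NULL    


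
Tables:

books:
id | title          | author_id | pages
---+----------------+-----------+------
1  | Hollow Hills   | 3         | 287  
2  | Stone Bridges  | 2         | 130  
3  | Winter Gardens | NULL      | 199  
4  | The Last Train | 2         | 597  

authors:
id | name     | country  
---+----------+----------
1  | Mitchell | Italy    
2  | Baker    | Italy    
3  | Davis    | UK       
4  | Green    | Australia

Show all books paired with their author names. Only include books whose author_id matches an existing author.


INNER JOIN keeps only books rows whose author_id matches an id in authors. Walk through each book:
  - book 1 (Hollow Hills): author_id=3 -> matches Davis
  - book 2 (Stone Bridges): author_id=2 -> matches Baker
  - book 3 (Winter Gardens): author_id=NULL, no match -> dropped
  - book 4 (The Last Train): author_id=2 -> matches Baker
So 1 of 4 rows is dropped.

SQL:
SELECT a.title, b.name AS author
FROM books a
INNER JOIN authors b ON a.author_id = b.id

Result:
title          | author
---------------+-------
Hollow Hills   | Davis 
Stone Bridges  | Baker 
The Last Train | Baker 


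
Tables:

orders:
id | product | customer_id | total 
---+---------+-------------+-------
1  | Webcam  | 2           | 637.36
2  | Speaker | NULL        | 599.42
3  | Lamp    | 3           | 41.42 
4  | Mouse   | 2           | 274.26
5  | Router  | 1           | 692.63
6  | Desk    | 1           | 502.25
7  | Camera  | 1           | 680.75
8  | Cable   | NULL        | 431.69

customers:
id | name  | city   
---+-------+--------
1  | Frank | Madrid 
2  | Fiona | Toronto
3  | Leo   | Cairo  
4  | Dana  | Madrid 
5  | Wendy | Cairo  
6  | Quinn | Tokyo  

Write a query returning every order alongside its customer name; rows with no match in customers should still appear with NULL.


LEFT JOIN keeps every row from orders (the left table); where customer_id has no match in customers, the customer columns become NULL. Walk through each order:
  - order 1 (Webcam): customer_id=2 -> matches Fiona
  - order 2 (Speaker): customer_id=NULL, no match -> kept with NULL
  - order 3 (Lamp): customer_id=3 -> matches Leo
  - order 4 (Mouse): customer_id=2 -> matches Fiona
  - order 5 (Router): customer_id=1 -> matches Frank
  - order 6 (Desk): customer_id=1 -> matches Frank
  - order 7 (Camera): customer_id=1 -> matches Frank
  - order 8 (Cable): customer_id=NULL, no match -> kept with NULL
All 8 rows appear; 2 have NULL customer.

SQL:
SELECT a.product, b.name AS customer
FROM orders a
LEFT JOIN customers b ON a.customer_id = b.id

Result:
product | customer
--------+---------
Webcam  | Fiona   
Speaker | NULL    
Lamp    | Leo     
Mouse   | Fiona   
Router  | Frank   
Desk    | Frank   
Camera  | Frank   
Cable   | NULL    


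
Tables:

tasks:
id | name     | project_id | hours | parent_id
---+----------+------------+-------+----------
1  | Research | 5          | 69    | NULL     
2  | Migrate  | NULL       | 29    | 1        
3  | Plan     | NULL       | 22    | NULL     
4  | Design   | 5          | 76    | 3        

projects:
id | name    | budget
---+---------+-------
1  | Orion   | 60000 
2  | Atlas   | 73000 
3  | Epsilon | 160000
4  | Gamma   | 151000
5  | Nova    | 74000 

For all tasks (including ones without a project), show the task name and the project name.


LEFT JOIN keeps every row from tasks (the left table); where project_id has no match in projects, the project columns become NULL. Walk through each task:
  - task 1 (Research): project_id=5 -> matches Nova
  - task 2 (Migrate): project_id=NULL, no match -> kept with NULL
  - task 3 (Plan): project_id=NULL, no match -> kept with NULL
  - task 4 (Design): project_id=5 -> matches Nova
All 4 rows appear; 2 have NULL project.

SQL:
SELECT a.name, b.name AS project
FROM tasks a
LEFT JOIN projects b ON a.project_id = b.id

Result:
name     | project
---------+--------
Research | Nova   
Migrate  | NULL   
Plan     | NULL   
Design   | Nova   


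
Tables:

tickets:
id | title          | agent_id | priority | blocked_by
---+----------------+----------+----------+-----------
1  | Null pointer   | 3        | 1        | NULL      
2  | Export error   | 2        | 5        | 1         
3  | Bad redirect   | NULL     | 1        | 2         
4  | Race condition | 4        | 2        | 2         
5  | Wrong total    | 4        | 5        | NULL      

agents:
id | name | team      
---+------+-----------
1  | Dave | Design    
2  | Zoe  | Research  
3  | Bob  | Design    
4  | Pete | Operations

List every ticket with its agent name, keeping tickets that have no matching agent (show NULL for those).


LEFT JOIN keeps every row from tickets (the left table); where agent_id has no match in agents, the agent columns become NULL. Walk through each ticket:
  - ticket 1 (Null pointer): agent_id=3 -> matches Bob
  - ticket 2 (Export error): agent_id=2 -> matches Zoe
  - ticket 3 (Bad redirect): agent_id=NULL, no match -> kept with NULL
  - ticket 4 (Race condition): agent_id=4 -> matches Pete
  - ticket 5 (Wrong total): agent_id=4 -> matches Pete
All 5 rows appear; 1 has NULL agent.

SQL:
SELECT a.title, b.name AS agent
FROM tickets a
LEFT JOIN agents b ON a.agent_id = b.id

Result:
title          | agent
---------------+------
Null pointer   | Bob  
Export error   | Zoe  
Bad redirect   | NULL 
Race condition | Pete 
Wrong total    | Pete 


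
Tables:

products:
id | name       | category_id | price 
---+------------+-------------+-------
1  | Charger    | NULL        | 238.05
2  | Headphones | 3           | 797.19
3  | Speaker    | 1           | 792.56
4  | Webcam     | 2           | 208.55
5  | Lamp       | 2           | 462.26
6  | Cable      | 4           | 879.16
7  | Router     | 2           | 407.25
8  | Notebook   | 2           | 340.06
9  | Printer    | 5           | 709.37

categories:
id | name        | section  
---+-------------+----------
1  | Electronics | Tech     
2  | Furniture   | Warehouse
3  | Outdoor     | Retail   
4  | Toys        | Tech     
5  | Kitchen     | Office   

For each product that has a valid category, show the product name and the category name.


INNER JOIN keeps only products rows whose category_id matches an id in categories. Walk through each product:
  - product 1 (Charger): category_id=NULL, no match -> dropped
  - product 2 (Headphones): category_id=3 -> matches Outdoor
  - product 3 (Speaker): category_id=1 -> matches Electronics
  - product 4 (Webcam): category_id=2 -> matches Furniture
  - product 5 (Lamp): category_id=2 -> matches Furniture
  - product 6 (Cable): category_id=4 -> matches Toys
  - product 7 (Router): category_id=2 -> matches Furniture
  - product 8 (Notebook): category_id=2 -> matches Furniture
  - product 9 (Printer): category_id=5 -> matches Kitchen
So 1 of 9 rows is dropped.

SQL:
SELECT a.name, b.name AS category
FROM products a
INNER JOIN categories b ON a.category_id = b.id

Result:
name       | category   
-----------+------------
Headphones | Outdoor    
Speaker    | Electronics
Webcam     | Furniture  
Lamp       | Furniture  
Cable      | Toys       
Router     | Furniture  
Notebook   | Furniture  
Printer    | Kitchen    


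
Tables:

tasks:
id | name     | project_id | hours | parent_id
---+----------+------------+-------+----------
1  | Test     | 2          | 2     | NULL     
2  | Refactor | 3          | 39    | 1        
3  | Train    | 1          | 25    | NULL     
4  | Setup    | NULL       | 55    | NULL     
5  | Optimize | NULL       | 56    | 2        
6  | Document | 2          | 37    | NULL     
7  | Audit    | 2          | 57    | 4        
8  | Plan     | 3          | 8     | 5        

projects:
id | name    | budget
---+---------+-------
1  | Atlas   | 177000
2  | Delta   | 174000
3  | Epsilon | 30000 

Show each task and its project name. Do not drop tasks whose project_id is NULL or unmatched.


LEFT JOIN keeps every row from tasks (the left table); where project_id has no match in projects, the project columns become NULL. Walk through each task:
  - task 1 (Test): project_id=2 -> matches Delta
  - task 2 (Refactor): project_id=3 -> matches Epsilon
  - task 3 (Train): project_id=1 -> matches Atlas
  - task 4 (Setup): project_id=NULL, no match -> kept with NULL
  - task 5 (Optimize): project_id=NULL, no match -> kept with NULL
  - task 6 (Document): project_id=2 -> matches Delta
  - task 7 (Audit): project_id=2 -> matches Delta
  - task 8 (Plan): project_id=3 -> matches Epsilon
All 8 rows appear; 2 have NULL project.

SQL:
SELECT a.name, b.name AS project
FROM tasks a
LEFT JOIN projects b ON a.project_id = b.id

Result:
name     | project
---------+--------
Test     | Delta  
Refactor | Epsilon
Train    | Atlas  
Setup    | NULL   
Optimize | NULL   
Document | Delta  
Audit    | Delta  
Plan     | Epsilon


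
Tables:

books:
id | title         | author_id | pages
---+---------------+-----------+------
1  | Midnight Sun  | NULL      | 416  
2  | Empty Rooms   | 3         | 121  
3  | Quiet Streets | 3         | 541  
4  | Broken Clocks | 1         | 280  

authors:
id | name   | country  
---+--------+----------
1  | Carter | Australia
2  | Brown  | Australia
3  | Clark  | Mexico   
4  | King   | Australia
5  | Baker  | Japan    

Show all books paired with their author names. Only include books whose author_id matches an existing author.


INNER JOIN keeps only books rows whose author_id matches an id in authors. Walk through each book:
  - book 1 (Midnight Sun): author_id=NULL, no match -> dropped
  - book 2 (Empty Rooms): author_id=3 -> matches Clark
  - book 3 (Quiet Streets): author_id=3 -> matches Clark
  - book 4 (Broken Clocks): author_id=1 -> matches Carter
So 1 of 4 rows is dropped.

SQL:
SELECT a.title, b.name AS author
FROM books a
INNER JOIN authors b ON a.author_id = b.id

Result:
title         | author
--------------+-------
Empty Rooms   | Clark 
Quiet Streets | Clark 
Broken Clocks | Carter


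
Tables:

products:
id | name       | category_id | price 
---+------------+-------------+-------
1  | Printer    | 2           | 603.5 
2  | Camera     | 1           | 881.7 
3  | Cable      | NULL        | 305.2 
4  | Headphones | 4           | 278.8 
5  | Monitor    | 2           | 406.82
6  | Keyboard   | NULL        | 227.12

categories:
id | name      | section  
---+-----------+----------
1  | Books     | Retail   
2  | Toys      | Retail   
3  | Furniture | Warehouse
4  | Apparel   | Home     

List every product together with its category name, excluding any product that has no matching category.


INNER JOIN keeps only products rows whose category_id matches an id in categories. Walk through each product:
  - product 1 (Printer): category_id=2 -> matches Toys
  - product 2 (Camera): category_id=1 -> matches Books
  - product 3 (Cable): category_id=NULL, no match -> dropped
  - product 4 (Headphones): category_id=4 -> matches Apparel
  - product 5 (Monitor): category_id=2 -> matches Toys
  - product 6 (Keyboard): category_id=NULL, no match -> dropped
So 2 of 6 rows are dropped.

SQL:
SELECT a.name, b.name AS category
FROM products a
INNER JOIN categories b ON a.category_id = b.id

Result:
name       | category
-----------+---------
Printer    | Toys    
Camera     | Books   
Headphones | Apparel 
Monitor    | Toys    


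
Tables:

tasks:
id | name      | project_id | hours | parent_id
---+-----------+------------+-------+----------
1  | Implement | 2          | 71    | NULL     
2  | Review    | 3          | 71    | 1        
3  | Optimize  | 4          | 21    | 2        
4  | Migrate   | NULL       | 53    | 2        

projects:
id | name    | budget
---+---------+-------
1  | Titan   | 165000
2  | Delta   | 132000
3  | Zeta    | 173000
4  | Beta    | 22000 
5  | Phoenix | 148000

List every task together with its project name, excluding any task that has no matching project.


INNER JOIN keeps only tasks rows whose project_id matches an id in projects. Walk through each task:
  - task 1 (Implement): project_id=2 -> matches Delta
  - task 2 (Review): project_id=3 -> matches Zeta
  - task 3 (Optimize): project_id=4 -> matches Beta
  - task 4 (Migrate): project_id=NULL, no match -> dropped
So 1 of 4 rows is dropped.

SQL:
SELECT a.name, b.name AS project
FROM tasks a
INNER JOIN projects b ON a.project_id = b.id

Result:
name      | project
----------+--------
Implement | Delta  
Review    | Zeta   
Optimize  | Beta   


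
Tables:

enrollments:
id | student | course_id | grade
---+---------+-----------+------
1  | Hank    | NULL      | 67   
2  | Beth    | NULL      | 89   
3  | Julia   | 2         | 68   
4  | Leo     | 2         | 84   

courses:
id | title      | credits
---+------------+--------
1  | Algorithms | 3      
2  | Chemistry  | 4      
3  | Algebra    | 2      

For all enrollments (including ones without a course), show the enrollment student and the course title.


LEFT JOIN keeps every row from enrollments (the left table); where course_id has no match in courses, the course columns become NULL. Walk through each enrollment:
  - enrollment 1 (Hank): course_id=NULL, no match -> kept with NULL
  - enrollment 2 (Beth): course_id=NULL, no match -> kept with NULL
  - enrollment 3 (Julia): course_id=2 -> matches Chemistry
  - enrollment 4 (Leo): course_id=2 -> matches Chemistry
All 4 rows appear; 2 have NULL course.

SQL:
SELECT a.student, b.title AS course
FROM enrollments a
LEFT JOIN courses b ON a.course_id = b.id

Result:
student | course   
--------+----------
Hank    | NULL     
Beth    | NULL     
Julia   | Chemistry
Leo     | Chemistry


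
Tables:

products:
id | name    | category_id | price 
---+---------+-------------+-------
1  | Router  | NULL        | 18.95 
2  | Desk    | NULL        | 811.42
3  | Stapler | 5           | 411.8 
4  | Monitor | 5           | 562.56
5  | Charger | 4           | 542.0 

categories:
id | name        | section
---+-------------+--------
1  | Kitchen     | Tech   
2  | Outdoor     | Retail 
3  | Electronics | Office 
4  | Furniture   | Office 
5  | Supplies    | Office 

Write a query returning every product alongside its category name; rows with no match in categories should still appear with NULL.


LEFT JOIN keeps every row from products (the left table); where category_id has no match in categories, the category columns become NULL. Walk through each product:
  - product 1 (Router): category_id=NULL, no match -> kept with NULL
  - product 2 (Desk): category_id=NULL, no match -> kept with NULL
  - product 3 (Stapler): category_id=5 -> matches Supplies
  - product 4 (Monitor): category_id=5 -> matches Supplies
  - product 5 (Charger): category_id=4 -> matches Furniture
All 5 rows appear; 2 have NULL category.

SQL:
SELECT a.name, b.name AS category
FROM products a
LEFT JOIN categories b ON a.category_id = b.id

Result:
name    | category 
--------+----------
Router  | NULL     
Desk    | NULL     
Stapler | Supplies 
Monitor | Supplies 
Charger | Furniture


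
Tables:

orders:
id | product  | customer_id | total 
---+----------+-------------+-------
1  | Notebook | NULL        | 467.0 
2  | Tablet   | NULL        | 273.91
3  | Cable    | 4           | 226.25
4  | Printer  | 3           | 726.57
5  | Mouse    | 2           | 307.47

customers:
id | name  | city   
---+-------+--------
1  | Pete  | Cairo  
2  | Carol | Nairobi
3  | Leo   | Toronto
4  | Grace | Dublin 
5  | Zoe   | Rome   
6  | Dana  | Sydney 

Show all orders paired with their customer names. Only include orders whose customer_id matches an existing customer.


INNER JOIN keeps only orders rows whose customer_id matches an id in customers. Walk through each order:
  - order 1 (Notebook): customer_id=NULL, no match -> dropped
  - order 2 (Tablet): customer_id=NULL, no match -> dropped
  - order 3 (Cable): customer_id=4 -> matches Grace
  - order 4 (Printer): customer_id=3 -> matches Leo
  - order 5 (Mouse): customer_id=2 -> matches Carol
So 2 of 5 rows are dropped.

SQL:
SELECT a.product, b.name AS customer
FROM orders a
INNER JOIN customers b ON a.customer_id = b.id

Result:
product | customer
--------+---------
Cable   | Grace   
Printer | Leo     
Mouse   | Carol   


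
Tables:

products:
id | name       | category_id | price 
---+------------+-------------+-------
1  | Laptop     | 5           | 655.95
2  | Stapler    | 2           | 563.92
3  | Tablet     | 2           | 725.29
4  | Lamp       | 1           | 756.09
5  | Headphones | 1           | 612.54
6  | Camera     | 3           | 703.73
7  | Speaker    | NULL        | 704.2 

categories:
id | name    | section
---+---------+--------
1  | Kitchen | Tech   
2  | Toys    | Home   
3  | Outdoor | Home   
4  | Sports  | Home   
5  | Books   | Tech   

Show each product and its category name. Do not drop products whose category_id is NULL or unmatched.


LEFT JOIN keeps every row from products (the left table); where category_id has no match in categories, the category columns become NULL. Walk through each product:
  - product 1 (Laptop): category_id=5 -> matches Books
  - product 2 (Stapler): category_id=2 -> matches Toys
  - product 3 (Tablet): category_id=2 -> matches Toys
  - product 4 (Lamp): category_id=1 -> matches Kitchen
  - product 5 (Headphones): category_id=1 -> matches Kitchen
  - product 6 (Camera): category_id=3 -> matches Outdoor
  - product 7 (Speaker): category_id=NULL, no match -> kept with NULL
All 7 rows appear; 1 has NULL category.

SQL:
SELECT a.name, b.name AS category
FROM products a
LEFT JOIN categories b ON a.category_id = b.id

Result:
name       | category
-----------+---------
Laptop     | Books   
Stapler    | Toys    
Tablet     | Toys    
Lamp       | Kitchen 
Headphones | Kitchen 
Camera     | Outdoor 
Speaker    | NULL    


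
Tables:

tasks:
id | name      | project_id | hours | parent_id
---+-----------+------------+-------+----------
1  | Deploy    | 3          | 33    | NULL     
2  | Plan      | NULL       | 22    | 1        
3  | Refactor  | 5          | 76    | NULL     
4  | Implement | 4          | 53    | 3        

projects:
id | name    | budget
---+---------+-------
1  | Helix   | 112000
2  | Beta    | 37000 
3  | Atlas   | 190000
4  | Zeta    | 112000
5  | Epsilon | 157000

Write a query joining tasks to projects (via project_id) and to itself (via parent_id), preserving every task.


Two LEFT JOINs from the same base table tasks: one to projects via project_id, one to tasks itself via parent_id. Both are LEFT so every task is preserved.
Match against projects:
  - task 1 (Deploy): project_id=3 -> matches Atlas
  - task 2 (Plan): project_id=NULL, no match -> kept with NULL
  - task 3 (Refactor): project_id=5 -> matches Epsilon
  - task 4 (Implement): project_id=4 -> matches Zeta
Match against tasks (self):
  - task 1 (Deploy): parent_id=NULL -> NULL
  - task 2 (Plan): parent_id=1 -> Deploy
  - task 3 (Refactor): parent_id=NULL -> NULL
  - task 4 (Implement): parent_id=3 -> Refactor

SQL:
SELECT a.name, b.name AS project, c.name AS parent
FROM tasks a
LEFT JOIN projects b ON a.project_id = b.id
LEFT JOIN tasks c ON a.parent_id = c.id

Result:
name      | project | parent  
----------+---------+---------
Deploy    | Atlas   | NULL    
Plan      | NULL    | Deploy  
Refactor  | Epsilon | NULL    
Implement | Zeta    | Refactor
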